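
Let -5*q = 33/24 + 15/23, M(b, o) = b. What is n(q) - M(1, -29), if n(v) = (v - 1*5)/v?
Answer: 4600/373 ≈ 12.332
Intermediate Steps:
q = -373/920 (q = -(33/24 + 15/23)/5 = -(33*(1/24) + 15*(1/23))/5 = -(11/8 + 15/23)/5 = -⅕*373/184 = -373/920 ≈ -0.40543)
n(v) = (-5 + v)/v (n(v) = (v - 5)/v = (-5 + v)/v)
n(q) - M(1, -29) = (-5 - 373/920)/(-373/920) - 1*1 = -920/373*(-4973/920) - 1 = 4973/373 - 1 = 4600/373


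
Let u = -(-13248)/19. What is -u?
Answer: -13248/19 ≈ -697.26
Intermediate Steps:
u = 13248/19 (u = -(-13248)/19 = -2208*(-6/19) = 13248/19 ≈ 697.26)
-u = -1*13248/19 = -13248/19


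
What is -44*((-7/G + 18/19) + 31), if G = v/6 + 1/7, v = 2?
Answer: -72094/95 ≈ -758.88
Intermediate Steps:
G = 10/21 (G = 2/6 + 1/7 = 2*(1/6) + 1*(1/7) = 1/3 + 1/7 = 10/21 ≈ 0.47619)
-44*((-7/G + 18/19) + 31) = -44*((-7/10/21 + 18/19) + 31) = -44*((-7*21/10 + 18*(1/19)) + 31) = -44*((-147/10 + 18/19) + 31) = -44*(-2613/190 + 31) = -44*3277/190 = -72094/95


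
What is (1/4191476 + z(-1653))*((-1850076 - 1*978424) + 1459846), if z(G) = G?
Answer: 4741366344381429/2095738 ≈ 2.2624e+9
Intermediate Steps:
(1/4191476 + z(-1653))*((-1850076 - 1*978424) + 1459846) = (1/4191476 - 1653)*((-1850076 - 1*978424) + 1459846) = (1/4191476 - 1653)*((-1850076 - 978424) + 1459846) = -6928509827*(-2828500 + 1459846)/4191476 = -6928509827/4191476*(-1368654) = 4741366344381429/2095738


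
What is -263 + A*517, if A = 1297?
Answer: 670286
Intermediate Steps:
-263 + A*517 = -263 + 1297*517 = -263 + 670549 = 670286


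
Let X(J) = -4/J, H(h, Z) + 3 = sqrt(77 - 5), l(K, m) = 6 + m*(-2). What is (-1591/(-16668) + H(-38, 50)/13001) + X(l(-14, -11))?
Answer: -72258559/1516904676 + 6*sqrt(2)/13001 ≈ -0.046983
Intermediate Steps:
l(K, m) = 6 - 2*m
H(h, Z) = -3 + 6*sqrt(2) (H(h, Z) = -3 + sqrt(77 - 5) = -3 + sqrt(72) = -3 + 6*sqrt(2))
(-1591/(-16668) + H(-38, 50)/13001) + X(l(-14, -11)) = (-1591/(-16668) + (-3 + 6*sqrt(2))/13001) - 4/(6 - 2*(-11)) = (-1591*(-1/16668) + (-3 + 6*sqrt(2))*(1/13001)) - 4/(6 + 22) = (1591/16668 + (-3/13001 + 6*sqrt(2)/13001)) - 4/28 = (20634587/216700668 + 6*sqrt(2)/13001) - 4*1/28 = (20634587/216700668 + 6*sqrt(2)/13001) - 1/7 = -72258559/1516904676 + 6*sqrt(2)/13001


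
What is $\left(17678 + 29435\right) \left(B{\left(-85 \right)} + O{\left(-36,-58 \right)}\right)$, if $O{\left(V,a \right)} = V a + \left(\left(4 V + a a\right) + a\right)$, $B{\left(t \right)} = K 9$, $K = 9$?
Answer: $251159403$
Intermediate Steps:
$B{\left(t \right)} = 81$ ($B{\left(t \right)} = 9 \cdot 9 = 81$)
$O{\left(V,a \right)} = a + a^{2} + 4 V + V a$ ($O{\left(V,a \right)} = V a + \left(\left(4 V + a^{2}\right) + a\right) = V a + \left(\left(a^{2} + 4 V\right) + a\right) = V a + \left(a + a^{2} + 4 V\right) = a + a^{2} + 4 V + V a$)
$\left(17678 + 29435\right) \left(B{\left(-85 \right)} + O{\left(-36,-58 \right)}\right) = \left(17678 + 29435\right) \left(81 + \left(-58 + \left(-58\right)^{2} + 4 \left(-36\right) - -2088\right)\right) = 47113 \left(81 + \left(-58 + 3364 - 144 + 2088\right)\right) = 47113 \left(81 + 5250\right) = 47113 \cdot 5331 = 251159403$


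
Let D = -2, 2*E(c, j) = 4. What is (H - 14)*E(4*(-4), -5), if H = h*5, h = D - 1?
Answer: -58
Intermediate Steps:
E(c, j) = 2 (E(c, j) = (½)*4 = 2)
h = -3 (h = -2 - 1 = -3)
H = -15 (H = -3*5 = -15)
(H - 14)*E(4*(-4), -5) = (-15 - 14)*2 = -29*2 = -58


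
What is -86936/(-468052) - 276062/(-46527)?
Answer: 2562620048/418789527 ≈ 6.1191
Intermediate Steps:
-86936/(-468052) - 276062/(-46527) = -86936*(-1/468052) - 276062*(-1/46527) = 21734/117013 + 276062/46527 = 2562620048/418789527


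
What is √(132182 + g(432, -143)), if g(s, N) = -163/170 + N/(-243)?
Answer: √2784815791710/4590 ≈ 363.57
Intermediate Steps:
g(s, N) = -163/170 - N/243 (g(s, N) = -163*1/170 + N*(-1/243) = -163/170 - N/243)
√(132182 + g(432, -143)) = √(132182 + (-163/170 - 1/243*(-143))) = √(132182 + (-163/170 + 143/243)) = √(132182 - 15299/41310) = √(5460423121/41310) = √2784815791710/4590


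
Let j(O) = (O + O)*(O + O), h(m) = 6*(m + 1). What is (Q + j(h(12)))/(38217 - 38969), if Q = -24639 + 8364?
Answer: -8061/752 ≈ -10.719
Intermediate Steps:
Q = -16275
h(m) = 6 + 6*m (h(m) = 6*(1 + m) = 6 + 6*m)
j(O) = 4*O² (j(O) = (2*O)*(2*O) = 4*O²)
(Q + j(h(12)))/(38217 - 38969) = (-16275 + 4*(6 + 6*12)²)/(38217 - 38969) = (-16275 + 4*(6 + 72)²)/(-752) = (-16275 + 4*78²)*(-1/752) = (-16275 + 4*6084)*(-1/752) = (-16275 + 24336)*(-1/752) = 8061*(-1/752) = -8061/752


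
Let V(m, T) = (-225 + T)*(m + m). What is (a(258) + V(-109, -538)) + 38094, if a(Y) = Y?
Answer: 204686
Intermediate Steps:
V(m, T) = 2*m*(-225 + T) (V(m, T) = (-225 + T)*(2*m) = 2*m*(-225 + T))
(a(258) + V(-109, -538)) + 38094 = (258 + 2*(-109)*(-225 - 538)) + 38094 = (258 + 2*(-109)*(-763)) + 38094 = (258 + 166334) + 38094 = 166592 + 38094 = 204686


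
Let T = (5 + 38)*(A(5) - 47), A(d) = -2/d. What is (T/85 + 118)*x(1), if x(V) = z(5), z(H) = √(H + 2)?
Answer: 39959*√7/425 ≈ 248.76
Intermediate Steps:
z(H) = √(2 + H)
x(V) = √7 (x(V) = √(2 + 5) = √7)
T = -10191/5 (T = (5 + 38)*(-2/5 - 47) = 43*(-2*⅕ - 47) = 43*(-⅖ - 47) = 43*(-237/5) = -10191/5 ≈ -2038.2)
(T/85 + 118)*x(1) = (-10191/5/85 + 118)*√7 = (-10191/5*1/85 + 118)*√7 = (-10191/425 + 118)*√7 = 39959*√7/425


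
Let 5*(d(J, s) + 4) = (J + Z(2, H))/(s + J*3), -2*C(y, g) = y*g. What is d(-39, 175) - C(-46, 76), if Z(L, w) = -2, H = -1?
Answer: -508121/290 ≈ -1752.1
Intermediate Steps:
C(y, g) = -g*y/2 (C(y, g) = -y*g/2 = -g*y/2)
d(J, s) = -4 + (-2 + J)/(5*(s + 3*J)) (d(J, s) = -4 + ((J - 2)/(s + J*3))/5 = -4 + ((-2 + J)/(s + 3*J))/5 = -4 + (-2 + J)/(5*(s + 3*J)))
d(-39, 175) - C(-46, 76) = (-2 - 59*(-39) - 20*175)/(5*(175 + 3*(-39))) - (-1)*76*(-46)/2 = (-2 + 2301 - 3500)/(5*(175 - 117)) - 1*1748 = (⅕)*(-1201)/58 - 1748 = (⅕)*(1/58)*(-1201) - 1748 = -1201/290 - 1748 = -508121/290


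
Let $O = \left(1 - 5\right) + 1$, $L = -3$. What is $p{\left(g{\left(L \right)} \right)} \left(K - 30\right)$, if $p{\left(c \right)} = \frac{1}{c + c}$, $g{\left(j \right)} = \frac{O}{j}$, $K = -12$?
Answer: $-21$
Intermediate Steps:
$O = -3$ ($O = -4 + 1 = -3$)
$g{\left(j \right)} = - \frac{3}{j}$
$p{\left(c \right)} = \frac{1}{2 c}$
$p{\left(g{\left(L \right)} \right)} \left(K - 30\right) = \frac{1}{2 \left(- \frac{3}{-3}\right)} \left(-12 - 30\right) = \frac{1}{2 \left(\left(-3\right) \left(- \frac{1}{3}\right)\right)} \left(-42\right) = \frac{1}{2 \cdot 1} \left(-42\right) = \frac{1}{2} \cdot 1 \left(-42\right) = \frac{1}{2} \left(-42\right) = -21$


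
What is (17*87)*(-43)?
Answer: -63597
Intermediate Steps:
(17*87)*(-43) = 1479*(-43) = -63597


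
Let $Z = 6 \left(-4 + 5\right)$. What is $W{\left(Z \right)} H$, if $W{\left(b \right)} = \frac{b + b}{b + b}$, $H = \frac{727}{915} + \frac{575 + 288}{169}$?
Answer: $\frac{912508}{154635} \approx 5.901$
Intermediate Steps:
$Z = 6$ ($Z = 6 \cdot 1 = 6$)
$H = \frac{912508}{154635}$ ($H = 727 \cdot \frac{1}{915} + 863 \cdot \frac{1}{169} = \frac{727}{915} + \frac{863}{169} = \frac{912508}{154635} \approx 5.901$)
$W{\left(b \right)} = 1$ ($W{\left(b \right)} = \frac{2 b}{2 b} = 2 b \frac{1}{2 b} = 1$)
$W{\left(Z \right)} H = 1 \cdot \frac{912508}{154635} = \frac{912508}{154635}$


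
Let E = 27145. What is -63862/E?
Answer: -63862/27145 ≈ -2.3526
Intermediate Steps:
-63862/E = -63862/27145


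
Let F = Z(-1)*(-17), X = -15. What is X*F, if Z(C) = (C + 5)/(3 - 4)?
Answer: -1020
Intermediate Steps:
Z(C) = -5 - C (Z(C) = (5 + C)/(-1) = (5 + C)*(-1) = -5 - C)
F = 68 (F = (-5 - 1*(-1))*(-17) = (-5 + 1)*(-17) = -4*(-17) = 68)
X*F = -15*68 = -1020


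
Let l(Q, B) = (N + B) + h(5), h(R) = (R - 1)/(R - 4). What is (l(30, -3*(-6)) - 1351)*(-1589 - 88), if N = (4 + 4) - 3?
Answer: 2220348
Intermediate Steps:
h(R) = (-1 + R)/(-4 + R)
N = 5 (N = 8 - 3 = 5)
l(Q, B) = 9 + B (l(Q, B) = (5 + B) + (-1 + 5)/(-4 + 5) = (5 + B) + 4/1 = (5 + B) + 1*4 = (5 + B) + 4 = 9 + B)
(l(30, -3*(-6)) - 1351)*(-1589 - 88) = ((9 - 3*(-6)) - 1351)*(-1589 - 88) = ((9 + 18) - 1351)*(-1677) = (27 - 1351)*(-1677) = -1324*(-1677) = 2220348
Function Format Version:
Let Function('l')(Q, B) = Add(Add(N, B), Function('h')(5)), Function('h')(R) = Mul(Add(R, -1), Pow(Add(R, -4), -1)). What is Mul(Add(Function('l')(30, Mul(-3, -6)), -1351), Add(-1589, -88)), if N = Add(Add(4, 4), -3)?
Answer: 2220348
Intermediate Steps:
Function('h')(R) = Mul(Pow(Add(-4, R), -1), Add(-1, R)) (Function('h')(R) = Mul(Add(-1, R), Pow(Add(-4, R), -1)) = Mul(Pow(Add(-4, R), -1), Add(-1, R)))
N = 5 (N = Add(8, -3) = 5)
Function('l')(Q, B) = Add(9, B) (Function('l')(Q, B) = Add(Add(5, B), Mul(Pow(Add(-4, 5), -1), Add(-1, 5))) = Add(Add(5, B), Mul(Pow(1, -1), 4)) = Add(Add(5, B), Mul(1, 4)) = Add(Add(5, B), 4) = Add(9, B))
Mul(Add(Function('l')(30, Mul(-3, -6)), -1351), Add(-1589, -88)) = Mul(Add(Add(9, Mul(-3, -6)), -1351), Add(-1589, -88)) = Mul(Add(Add(9, 18), -1351), -1677) = Mul(Add(27, -1351), -1677) = Mul(-1324, -1677) = 2220348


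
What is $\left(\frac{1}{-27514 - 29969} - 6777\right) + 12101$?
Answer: $\frac{306039491}{57483} \approx 5324.0$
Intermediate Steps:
$\left(\frac{1}{-27514 - 29969} - 6777\right) + 12101 = \left(\frac{1}{-57483} - 6777\right) + 12101 = \left(- \frac{1}{57483} - 6777\right) + 12101 = - \frac{389562292}{57483} + 12101 = \frac{306039491}{57483}$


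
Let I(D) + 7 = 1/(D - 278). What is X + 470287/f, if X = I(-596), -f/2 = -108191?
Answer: -228252655/47279467 ≈ -4.8277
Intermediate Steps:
f = 216382 (f = -2*(-108191) = 216382)
I(D) = -7 + 1/(-278 + D) (I(D) = -7 + 1/(D - 278) = -7 + 1/(-278 + D))
X = -6119/874 (X = (1947 - 7*(-596))/(-278 - 596) = (1947 + 4172)/(-874) = -1/874*6119 = -6119/874 ≈ -7.0011)
X + 470287/f = -6119/874 + 470287/216382 = -228252655/47279467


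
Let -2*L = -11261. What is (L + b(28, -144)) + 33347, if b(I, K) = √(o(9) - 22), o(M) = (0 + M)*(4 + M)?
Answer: 77955/2 + √95 ≈ 38987.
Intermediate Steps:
L = 11261/2 (L = -½*(-11261) = 11261/2 ≈ 5630.5)
o(M) = M*(4 + M)
b(I, K) = √95 (b(I, K) = √(9*(4 + 9) - 22) = √(9*13 - 22) = √(117 - 22) = √95)
(L + b(28, -144)) + 33347 = (11261/2 + √95) + 33347 = 77955/2 + √95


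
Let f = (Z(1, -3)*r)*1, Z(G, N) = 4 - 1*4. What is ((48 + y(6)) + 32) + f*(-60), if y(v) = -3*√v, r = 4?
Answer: 80 - 3*√6 ≈ 72.651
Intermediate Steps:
Z(G, N) = 0 (Z(G, N) = 4 - 4 = 0)
f = 0 (f = (0*4)*1 = 0*1 = 0)
((48 + y(6)) + 32) + f*(-60) = ((48 - 3*√6) + 32) + 0*(-60) = (80 - 3*√6) + 0 = 80 - 3*√6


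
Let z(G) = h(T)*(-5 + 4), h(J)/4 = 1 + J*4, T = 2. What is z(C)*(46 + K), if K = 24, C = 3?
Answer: -2520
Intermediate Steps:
h(J) = 4 + 16*J (h(J) = 4*(1 + J*4) = 4*(1 + 4*J) = 4 + 16*J)
z(G) = -36 (z(G) = (4 + 16*2)*(-5 + 4) = (4 + 32)*(-1) = 36*(-1) = -36)
z(C)*(46 + K) = -36*(46 + 24) = -36*70 = -2520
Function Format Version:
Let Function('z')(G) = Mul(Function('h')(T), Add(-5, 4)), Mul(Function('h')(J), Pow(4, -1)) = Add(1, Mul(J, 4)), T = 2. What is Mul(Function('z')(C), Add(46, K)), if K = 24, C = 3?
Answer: -2520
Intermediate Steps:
Function('h')(J) = Add(4, Mul(16, J)) (Function('h')(J) = Mul(4, Add(1, Mul(J, 4))) = Mul(4, Add(1, Mul(4, J))) = Add(4, Mul(16, J)))
Function('z')(G) = -36 (Function('z')(G) = Mul(Add(4, Mul(16, 2)), Add(-5, 4)) = Mul(Add(4, 32), -1) = Mul(36, -1) = -36)
Mul(Function('z')(C), Add(46, K)) = Mul(-36, Add(46, 24)) = Mul(-36, 70) = -2520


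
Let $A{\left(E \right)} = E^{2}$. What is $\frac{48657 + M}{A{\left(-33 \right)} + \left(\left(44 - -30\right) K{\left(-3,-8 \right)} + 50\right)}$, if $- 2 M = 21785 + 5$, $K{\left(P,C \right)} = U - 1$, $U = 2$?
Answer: $\frac{37762}{1213} \approx 31.131$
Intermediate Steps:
$K{\left(P,C \right)} = 1$ ($K{\left(P,C \right)} = 2 - 1 = 1$)
$M = -10895$ ($M = - \frac{21785 + 5}{2} = \left(- \frac{1}{2}\right) 21790 = -10895$)
$\frac{48657 + M}{A{\left(-33 \right)} + \left(\left(44 - -30\right) K{\left(-3,-8 \right)} + 50\right)} = \frac{48657 - 10895}{\left(-33\right)^{2} + \left(\left(44 - -30\right) 1 + 50\right)} = \frac{37762}{1089 + \left(\left(44 + 30\right) 1 + 50\right)} = \frac{37762}{1089 + \left(74 \cdot 1 + 50\right)} = \frac{37762}{1089 + \left(74 + 50\right)} = \frac{37762}{1089 + 124} = \frac{37762}{1213}$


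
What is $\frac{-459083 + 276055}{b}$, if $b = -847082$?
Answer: $\frac{91514}{423541} \approx 0.21607$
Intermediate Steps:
$\frac{-459083 + 276055}{b} = \frac{-459083 + 276055}{-847082} = \left(-183028\right) \left(- \frac{1}{847082}\right) = \frac{91514}{423541}$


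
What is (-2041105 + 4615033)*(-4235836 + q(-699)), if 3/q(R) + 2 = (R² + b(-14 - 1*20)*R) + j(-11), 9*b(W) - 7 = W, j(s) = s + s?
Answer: -891614919619647468/81779 ≈ -1.0903e+13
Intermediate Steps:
j(s) = 2*s
b(W) = 7/9 + W/9
q(R) = 3/(-24 + R² - 3*R) (q(R) = 3/(-2 + ((R² + (7/9 + (-14 - 1*20)/9)*R) + 2*(-11))) = 3/(-2 + ((R² + (7/9 + (-14 - 20)/9)*R) - 22)) = 3/(-2 + ((R² + (7/9 + (⅑)*(-34))*R) - 22)) = 3/(-2 + ((R² + (7/9 - 34/9)*R) - 22)) = 3/(-2 + ((R² - 3*R) - 22)) = 3/(-2 + (-22 + R² - 3*R)) = 3/(-24 + R² - 3*R))
(-2041105 + 4615033)*(-4235836 + q(-699)) = (-2041105 + 4615033)*(-4235836 + 3/(-24 + (-699)² - 3*(-699))) = 2573928*(-4235836 + 3/(-24 + 488601 + 2097)) = 2573928*(-4235836 + 3/490674) = 2573928*(-4235836 + 3*(1/490674)) = 2573928*(-4235836 + 1/163558) = 2573928*(-692804864487/163558) = -891614919619647468/81779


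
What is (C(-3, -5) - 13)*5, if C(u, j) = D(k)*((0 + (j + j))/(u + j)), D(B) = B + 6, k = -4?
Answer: -105/2 ≈ -52.500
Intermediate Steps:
D(B) = 6 + B
C(u, j) = 4*j/(j + u) (C(u, j) = (6 - 4)*((0 + (j + j))/(u + j)) = 2*((0 + 2*j)/(j + u)) = 2*((2*j)/(j + u)) = 2*(2*j/(j + u)) = 4*j/(j + u))
(C(-3, -5) - 13)*5 = (4*(-5)/(-5 - 3) - 13)*5 = (4*(-5)/(-8) - 13)*5 = (4*(-5)*(-1/8) - 13)*5 = (5/2 - 13)*5 = -21/2*5 = -105/2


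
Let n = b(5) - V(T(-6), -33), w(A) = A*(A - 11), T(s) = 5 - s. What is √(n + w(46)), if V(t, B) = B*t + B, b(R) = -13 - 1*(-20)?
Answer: √2013 ≈ 44.866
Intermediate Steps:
b(R) = 7 (b(R) = -13 + 20 = 7)
V(t, B) = B + B*t
w(A) = A*(-11 + A)
n = 403 (n = 7 - (-33)*(1 + (5 - 1*(-6))) = 7 - (-33)*(1 + (5 + 6)) = 7 - (-33)*(1 + 11) = 7 - (-33)*12 = 7 - 1*(-396) = 7 + 396 = 403)
√(n + w(46)) = √(403 + 46*(-11 + 46)) = √(403 + 46*35) = √(403 + 1610) = √2013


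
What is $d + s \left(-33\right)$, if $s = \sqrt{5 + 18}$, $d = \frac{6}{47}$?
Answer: $\frac{6}{47} - 33 \sqrt{23} \approx -158.13$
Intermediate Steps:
$d = \frac{6}{47}$ ($d = 6 \cdot \frac{1}{47} = \frac{6}{47} \approx 0.12766$)
$s = \sqrt{23} \approx 4.7958$
$d + s \left(-33\right) = \frac{6}{47} + \sqrt{23} \left(-33\right) = \frac{6}{47} - 33 \sqrt{23}$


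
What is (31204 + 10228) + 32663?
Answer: 74095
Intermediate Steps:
(31204 + 10228) + 32663 = 41432 + 32663 = 74095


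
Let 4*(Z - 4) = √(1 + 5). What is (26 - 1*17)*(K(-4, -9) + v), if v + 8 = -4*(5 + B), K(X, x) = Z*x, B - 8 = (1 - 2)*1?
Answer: -828 - 81*√6/4 ≈ -877.60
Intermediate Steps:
Z = 4 + √6/4 (Z = 4 + √(1 + 5)/4 = 4 + √6/4 ≈ 4.6124)
B = 7 (B = 8 + (1 - 2)*1 = 8 - 1*1 = 8 - 1 = 7)
K(X, x) = x*(4 + √6/4) (K(X, x) = (4 + √6/4)*x = x*(4 + √6/4))
v = -56 (v = -8 - 4*(5 + 7) = -8 - 4*12 = -8 - 48 = -56)
(26 - 1*17)*(K(-4, -9) + v) = (26 - 1*17)*((¼)*(-9)*(16 + √6) - 56) = (26 - 17)*((-36 - 9*√6/4) - 56) = 9*(-92 - 9*√6/4) = -828 - 81*√6/4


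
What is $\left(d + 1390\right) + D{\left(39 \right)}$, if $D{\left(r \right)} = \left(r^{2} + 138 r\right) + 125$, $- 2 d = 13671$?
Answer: $\frac{3165}{2} \approx 1582.5$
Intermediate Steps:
$d = - \frac{13671}{2}$ ($d = \left(- \frac{1}{2}\right) 13671 = - \frac{13671}{2} \approx -6835.5$)
$D{\left(r \right)} = 125 + r^{2} + 138 r$
$\left(d + 1390\right) + D{\left(39 \right)} = \left(- \frac{13671}{2} + 1390\right) + \left(125 + 39^{2} + 138 \cdot 39\right) = - \frac{10891}{2} + \left(125 + 1521 + 5382\right) = - \frac{10891}{2} + 7028 = \frac{3165}{2}$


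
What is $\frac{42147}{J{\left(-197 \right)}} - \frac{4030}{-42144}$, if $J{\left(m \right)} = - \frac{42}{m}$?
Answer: $\frac{4165715159}{21072} \approx 1.9769 \cdot 10^{5}$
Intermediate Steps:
$\frac{42147}{J{\left(-197 \right)}} - \frac{4030}{-42144} = \frac{42147}{\left(-42\right) \frac{1}{-197}} - \frac{4030}{-42144} = \frac{42147}{\left(-42\right) \left(- \frac{1}{197}\right)} - - \frac{2015}{21072} = \frac{42147}{\frac{42}{197}} + \frac{2015}{21072} = 42147 \cdot \frac{197}{42} + \frac{2015}{21072} = \frac{395379}{2} + \frac{2015}{21072} = \frac{4165715159}{21072}$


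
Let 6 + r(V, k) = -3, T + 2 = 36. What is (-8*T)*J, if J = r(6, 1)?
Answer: 2448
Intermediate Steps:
T = 34 (T = -2 + 36 = 34)
r(V, k) = -9 (r(V, k) = -6 - 3 = -9)
J = -9
(-8*T)*J = -8*34*(-9) = -272*(-9) = 2448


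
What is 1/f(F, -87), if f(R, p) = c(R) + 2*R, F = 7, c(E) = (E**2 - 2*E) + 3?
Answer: 1/52 ≈ 0.019231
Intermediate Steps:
c(E) = 3 + E**2 - 2*E
f(R, p) = 3 + R**2 (f(R, p) = (3 + R**2 - 2*R) + 2*R = 3 + R**2)
1/f(F, -87) = 1/(3 + 7**2) = 1/(3 + 49) = 1/52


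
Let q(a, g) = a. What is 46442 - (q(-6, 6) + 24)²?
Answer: 46118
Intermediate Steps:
46442 - (q(-6, 6) + 24)² = 46442 - (-6 + 24)² = 46442 - 1*18² = 46442 - 1*324 = 46442 - 324 = 46118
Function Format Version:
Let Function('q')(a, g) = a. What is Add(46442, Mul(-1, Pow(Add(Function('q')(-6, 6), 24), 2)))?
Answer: 46118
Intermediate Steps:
Add(46442, Mul(-1, Pow(Add(Function('q')(-6, 6), 24), 2))) = Add(46442, Mul(-1, Pow(Add(-6, 24), 2))) = Add(46442, Mul(-1, Pow(18, 2))) = Add(46442, Mul(-1, 324)) = Add(46442, -324) = 46118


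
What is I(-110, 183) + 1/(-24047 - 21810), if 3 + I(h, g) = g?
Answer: 8254259/45857 ≈ 180.00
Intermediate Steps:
I(h, g) = -3 + g
I(-110, 183) + 1/(-24047 - 21810) = (-3 + 183) + 1/(-24047 - 21810) = 180 + 1/(-45857) = 180 - 1/45857 = 8254259/45857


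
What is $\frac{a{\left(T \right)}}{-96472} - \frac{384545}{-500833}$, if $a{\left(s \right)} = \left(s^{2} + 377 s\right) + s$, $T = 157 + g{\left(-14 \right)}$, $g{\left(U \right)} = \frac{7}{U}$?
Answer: $- \frac{19185918341}{193265444704} \approx -0.099272$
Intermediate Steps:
$T = \frac{313}{2}$ ($T = 157 + \frac{7}{-14} = 157 + 7 \left(- \frac{1}{14}\right) = 157 - \frac{1}{2} = \frac{313}{2} \approx 156.5$)
$a{\left(s \right)} = s^{2} + 378 s$
$\frac{a{\left(T \right)}}{-96472} - \frac{384545}{-500833} = \frac{\frac{313}{2} \left(378 + \frac{313}{2}\right)}{-96472} - \frac{384545}{-500833} = \frac{313}{2} \cdot \frac{1069}{2} \left(- \frac{1}{96472}\right) - - \frac{384545}{500833} = \frac{334597}{4} \left(- \frac{1}{96472}\right) + \frac{384545}{500833} = - \frac{334597}{385888} + \frac{384545}{500833} = - \frac{19185918341}{193265444704}$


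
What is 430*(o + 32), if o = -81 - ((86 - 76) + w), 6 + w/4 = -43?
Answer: 58910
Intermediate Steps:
w = -196 (w = -24 + 4*(-43) = -24 - 172 = -196)
o = 105 (o = -81 - ((86 - 76) - 196) = -81 - (10 - 196) = -81 - 1*(-186) = -81 + 186 = 105)
430*(o + 32) = 430*(105 + 32) = 430*137 = 58910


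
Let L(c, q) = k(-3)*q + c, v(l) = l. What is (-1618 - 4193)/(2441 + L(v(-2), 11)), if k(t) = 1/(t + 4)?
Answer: -5811/2450 ≈ -2.3718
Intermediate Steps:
k(t) = 1/(4 + t)
L(c, q) = c + q (L(c, q) = q/(4 - 3) + c = q/1 + c = 1*q + c = q + c = c + q)
(-1618 - 4193)/(2441 + L(v(-2), 11)) = (-1618 - 4193)/(2441 + (-2 + 11)) = -5811/(2441 + 9) = -5811/2450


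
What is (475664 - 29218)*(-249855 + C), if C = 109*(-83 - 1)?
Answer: -115634424906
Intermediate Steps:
C = -9156 (C = 109*(-84) = -9156)
(475664 - 29218)*(-249855 + C) = (475664 - 29218)*(-249855 - 9156) = 446446*(-259011) = -115634424906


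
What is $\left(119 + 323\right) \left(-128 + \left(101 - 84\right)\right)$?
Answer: $-49062$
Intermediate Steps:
$\left(119 + 323\right) \left(-128 + \left(101 - 84\right)\right) = 442 \left(-128 + 17\right) = 442 \left(-111\right) = -49062$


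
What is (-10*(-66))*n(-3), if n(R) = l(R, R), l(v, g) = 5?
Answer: 3300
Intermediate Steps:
n(R) = 5
(-10*(-66))*n(-3) = -10*(-66)*5 = 660*5 = 3300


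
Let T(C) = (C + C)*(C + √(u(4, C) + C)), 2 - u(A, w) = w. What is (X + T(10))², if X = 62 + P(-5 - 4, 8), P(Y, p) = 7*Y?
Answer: 40401 + 7960*√2 ≈ 51658.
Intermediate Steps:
u(A, w) = 2 - w
X = -1 (X = 62 + 7*(-5 - 4) = 62 + 7*(-9) = 62 - 63 = -1)
T(C) = 2*C*(C + √2) (T(C) = (C + C)*(C + √((2 - C) + C)) = (2*C)*(C + √2) = 2*C*(C + √2))
(X + T(10))² = (-1 + 2*10*(10 + √2))² = (-1 + (200 + 20*√2))² = (199 + 20*√2)²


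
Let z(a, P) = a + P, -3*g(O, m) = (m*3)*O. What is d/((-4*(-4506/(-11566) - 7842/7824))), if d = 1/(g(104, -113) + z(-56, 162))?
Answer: 942629/27394760701 ≈ 3.4409e-5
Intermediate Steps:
g(O, m) = -O*m (g(O, m) = -m*3*O/3 = -3*m*O/3 = -O*m)
z(a, P) = P + a
d = 1/11858 (d = 1/(-1*104*(-113) + (162 - 56)) = 1/(11752 + 106) = 1/11858 ≈ 8.4331e-5)
d/((-4*(-4506/(-11566) - 7842/7824))) = 1/(11858*((-4*(-4506/(-11566) - 7842/7824)))) = 1/(11858*((-4*(-4506*(-1/11566) - 7842*1/7824)))) = 1/(11858*((-4*(2253/5783 - 1307/1304)))) = 1/(11858*((-4*(-4620469/7541032)))) = 1/(11858*(4620469/1885258)) = (1/11858)*(1885258/4620469) = 942629/27394760701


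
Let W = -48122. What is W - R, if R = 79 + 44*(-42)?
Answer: -46353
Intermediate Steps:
R = -1769 (R = 79 - 1848 = -1769)
W - R = -48122 - 1*(-1769) = -48122 + 1769 = -46353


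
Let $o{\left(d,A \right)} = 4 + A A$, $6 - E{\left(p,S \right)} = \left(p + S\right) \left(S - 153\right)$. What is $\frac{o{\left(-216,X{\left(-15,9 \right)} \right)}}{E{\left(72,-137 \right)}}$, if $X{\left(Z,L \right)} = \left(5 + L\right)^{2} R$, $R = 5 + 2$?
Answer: $- \frac{470597}{4711} \approx -99.893$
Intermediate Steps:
$R = 7$
$E{\left(p,S \right)} = 6 - \left(-153 + S\right) \left(S + p\right)$ ($E{\left(p,S \right)} = 6 - \left(p + S\right) \left(S - 153\right) = 6 - \left(S + p\right) \left(-153 + S\right) = 6 - \left(-153 + S\right) \left(S + p\right)$)
$X{\left(Z,L \right)} = 7 \left(5 + L\right)^{2}$ ($X{\left(Z,L \right)} = \left(5 + L\right)^{2} \cdot 7 = 7 \left(5 + L\right)^{2}$)
$o{\left(d,A \right)} = 4 + A^{2}$
$\frac{o{\left(-216,X{\left(-15,9 \right)} \right)}}{E{\left(72,-137 \right)}} = \frac{4 + \left(7 \left(5 + 9\right)^{2}\right)^{2}}{6 - \left(-137\right)^{2} + 153 \left(-137\right) + 153 \cdot 72 - \left(-137\right) 72} = \frac{4 + \left(7 \cdot 14^{2}\right)^{2}}{6 - 18769 - 20961 + 11016 + 9864} = \frac{4 + \left(7 \cdot 196\right)^{2}}{6 - 18769 - 20961 + 11016 + 9864} = \frac{4 + 1372^{2}}{-18844} = \left(4 + 1882384\right) \left(- \frac{1}{18844}\right) = 1882388 \left(- \frac{1}{18844}\right) = - \frac{470597}{4711}$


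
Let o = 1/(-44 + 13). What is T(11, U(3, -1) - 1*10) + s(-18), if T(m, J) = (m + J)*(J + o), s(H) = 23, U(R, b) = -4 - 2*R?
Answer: 6302/31 ≈ 203.29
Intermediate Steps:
o = -1/31 (o = 1/(-31) = -1/31 ≈ -0.032258)
T(m, J) = (-1/31 + J)*(J + m) (T(m, J) = (m + J)*(J - 1/31) = (J + m)*(-1/31 + J) = (-1/31 + J)*(J + m))
T(11, U(3, -1) - 1*10) + s(-18) = (((-4 - 2*3) - 1*10)² - ((-4 - 2*3) - 1*10)/31 - 1/31*11 + ((-4 - 2*3) - 1*10)*11) + 23 = (((-4 - 6) - 10)² - ((-4 - 6) - 10)/31 - 11/31 + ((-4 - 6) - 10)*11) + 23 = ((-10 - 10)² - (-10 - 10)/31 - 11/31 + (-10 - 10)*11) + 23 = ((-20)² - 1/31*(-20) - 11/31 - 20*11) + 23 = (400 + 20/31 - 11/31 - 220) + 23 = 5589/31 + 23 = 6302/31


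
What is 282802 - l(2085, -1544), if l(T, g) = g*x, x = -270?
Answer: -134078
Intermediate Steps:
l(T, g) = -270*g (l(T, g) = g*(-270) = -270*g)
282802 - l(2085, -1544) = 282802 - (-270)*(-1544) = 282802 - 1*416880 = 282802 - 416880 = -134078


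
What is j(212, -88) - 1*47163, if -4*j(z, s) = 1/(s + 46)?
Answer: -7923383/168 ≈ -47163.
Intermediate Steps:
j(z, s) = -1/(4*(46 + s)) (j(z, s) = -1/(4*(s + 46)) = -1/(4*(46 + s)))
j(212, -88) - 1*47163 = -1/(184 + 4*(-88)) - 1*47163 = -1/(184 - 352) - 47163 = -1/(-168) - 47163 = -1*(-1/168) - 47163 = 1/168 - 47163 = -7923383/168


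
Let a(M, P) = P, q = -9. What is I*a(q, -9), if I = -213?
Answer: 1917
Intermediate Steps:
I*a(q, -9) = -213*(-9) = 1917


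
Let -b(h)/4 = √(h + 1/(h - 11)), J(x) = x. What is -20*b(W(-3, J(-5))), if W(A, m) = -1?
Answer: 40*I*√39/3 ≈ 83.267*I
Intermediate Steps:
b(h) = -4*√(h + 1/(-11 + h)) (b(h) = -4*√(h + 1/(h - 11)) = -4*√(h + 1/(-11 + h)))
-20*b(W(-3, J(-5))) = -(-80)*√((1 - (-11 - 1))/(-11 - 1)) = -(-80)*√((1 - 1*(-12))/(-12)) = -(-80)*√(-(1 + 12)/12) = -(-80)*√(-1/12*13) = -(-80)*√(-13/12) = -(-80)*I*√39/6 = -(-40)*I*√39/3 = 40*I*√39/3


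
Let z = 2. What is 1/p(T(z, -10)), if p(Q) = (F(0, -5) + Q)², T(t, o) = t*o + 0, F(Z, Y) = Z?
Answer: 1/400 ≈ 0.0025000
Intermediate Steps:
T(t, o) = o*t (T(t, o) = o*t + 0 = o*t)
p(Q) = Q² (p(Q) = (0 + Q)² = Q²)
1/p(T(z, -10)) = 1/((-10*2)²) = 1/((-20)²) = 1/400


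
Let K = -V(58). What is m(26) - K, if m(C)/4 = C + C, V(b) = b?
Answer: 266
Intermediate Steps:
K = -58 (K = -1*58 = -58)
m(C) = 8*C (m(C) = 4*(C + C) = 4*(2*C) = 8*C)
m(26) - K = 8*26 - 1*(-58) = 208 + 58 = 266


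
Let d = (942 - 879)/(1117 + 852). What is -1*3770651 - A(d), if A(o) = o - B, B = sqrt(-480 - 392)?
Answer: -7424411882/1969 + 2*I*sqrt(218) ≈ -3.7707e+6 + 29.53*I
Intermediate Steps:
d = 63/1969 ≈ 0.031996
B = 2*I*sqrt(218) (B = sqrt(-872) = 2*I*sqrt(218) ≈ 29.53*I)
A(o) = o - 2*I*sqrt(218)
-1*3770651 - A(d) = -1*3770651 - (63/1969 - 2*I*sqrt(218)) = -3770651 + (-63/1969 + 2*I*sqrt(218)) = -7424411882/1969 + 2*I*sqrt(218)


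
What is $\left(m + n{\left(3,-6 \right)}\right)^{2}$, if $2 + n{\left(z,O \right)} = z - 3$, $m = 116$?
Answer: $12996$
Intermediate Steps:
$n{\left(z,O \right)} = -5 + z$ ($n{\left(z,O \right)} = -2 + \left(z - 3\right) = -2 + \left(-3 + z\right) = -5 + z$)
$\left(m + n{\left(3,-6 \right)}\right)^{2} = \left(116 + \left(-5 + 3\right)\right)^{2} = \left(116 - 2\right)^{2} = 114^{2} = 12996$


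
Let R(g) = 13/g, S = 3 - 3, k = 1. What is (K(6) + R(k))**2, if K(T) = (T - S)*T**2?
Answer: 52441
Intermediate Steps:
S = 0
K(T) = T**3 (K(T) = (T - 1*0)*T**2 = (T + 0)*T**2 = T*T**2 = T**3)
(K(6) + R(k))**2 = (6**3 + 13/1)**2 = (216 + 13*1)**2 = (216 + 13)**2 = 229**2 = 52441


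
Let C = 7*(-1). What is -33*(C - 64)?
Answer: 2343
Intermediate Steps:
C = -7
-33*(C - 64) = -33*(-7 - 64) = -33*(-71) = 2343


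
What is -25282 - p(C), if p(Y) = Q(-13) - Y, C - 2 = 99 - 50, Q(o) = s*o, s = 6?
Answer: -25153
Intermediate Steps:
Q(o) = 6*o
C = 51 (C = 2 + (99 - 50) = 2 + 49 = 51)
p(Y) = -78 - Y (p(Y) = 6*(-13) - Y = -78 - Y)
-25282 - p(C) = -25282 - (-78 - 1*51) = -25282 - (-78 - 51) = -25282 - 1*(-129) = -25282 + 129 = -25153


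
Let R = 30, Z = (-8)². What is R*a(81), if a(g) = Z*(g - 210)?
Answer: -247680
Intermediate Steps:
Z = 64
a(g) = -13440 + 64*g (a(g) = 64*(g - 210) = 64*(-210 + g) = -13440 + 64*g)
R*a(81) = 30*(-13440 + 64*81) = 30*(-13440 + 5184) = 30*(-8256) = -247680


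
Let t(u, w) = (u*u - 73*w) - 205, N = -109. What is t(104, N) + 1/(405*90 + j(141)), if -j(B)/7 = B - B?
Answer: 676803601/36450 ≈ 18568.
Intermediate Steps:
j(B) = 0 (j(B) = -7*(B - B) = -7*0 = 0)
t(u, w) = -205 + u² - 73*w (t(u, w) = (u² - 73*w) - 205 = -205 + u² - 73*w)
t(104, N) + 1/(405*90 + j(141)) = (-205 + 104² - 73*(-109)) + 1/(405*90 + 0) = (-205 + 10816 + 7957) + 1/(36450 + 0) = 18568 + 1/36450 = 676803601/36450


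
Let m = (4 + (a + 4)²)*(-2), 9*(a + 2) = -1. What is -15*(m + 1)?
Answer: 5725/27 ≈ 212.04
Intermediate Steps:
a = -19/9 (a = -2 + (⅑)*(-1) = -2 - ⅑ = -19/9 ≈ -2.1111)
m = -1226/81 (m = (4 + (-19/9 + 4)²)*(-2) = (4 + (17/9)²)*(-2) = (4 + 289/81)*(-2) = (613/81)*(-2) = -1226/81 ≈ -15.136)
-15*(m + 1) = -15*(-1226/81 + 1) = -15*(-1145/81) = 5725/27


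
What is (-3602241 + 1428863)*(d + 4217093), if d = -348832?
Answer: -8407193355658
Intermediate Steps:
(-3602241 + 1428863)*(d + 4217093) = (-3602241 + 1428863)*(-348832 + 4217093) = -2173378*3868261 = -8407193355658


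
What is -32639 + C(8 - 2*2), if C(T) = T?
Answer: -32635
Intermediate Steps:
-32639 + C(8 - 2*2) = -32639 + (8 - 2*2) = -32639 + (8 - 4) = -32639 + 4 = -32635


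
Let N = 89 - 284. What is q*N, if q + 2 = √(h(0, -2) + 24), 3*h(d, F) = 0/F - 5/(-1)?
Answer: 390 - 65*√231 ≈ -597.91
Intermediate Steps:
h(d, F) = 5/3 (h(d, F) = (0/F - 5/(-1))/3 = (0 - 5*(-1))/3 = (0 + 5)/3 = (⅓)*5 = 5/3)
N = -195
q = -2 + √231/3 (q = -2 + √(5/3 + 24) = -2 + √(77/3) = -2 + √231/3 ≈ 3.0662)
q*N = (-2 + √231/3)*(-195) = 390 - 65*√231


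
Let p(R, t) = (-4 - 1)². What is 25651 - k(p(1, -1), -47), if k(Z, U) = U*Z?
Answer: 26826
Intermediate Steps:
p(R, t) = 25 (p(R, t) = (-5)² = 25)
25651 - k(p(1, -1), -47) = 25651 - (-47)*25 = 25651 - 1*(-1175) = 25651 + 1175 = 26826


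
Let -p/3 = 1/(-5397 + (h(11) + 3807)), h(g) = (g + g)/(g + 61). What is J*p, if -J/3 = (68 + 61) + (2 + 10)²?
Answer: -88452/57229 ≈ -1.5456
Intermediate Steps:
h(g) = 2*g/(61 + g) (h(g) = (2*g)/(61 + g) = 2*g/(61 + g))
p = 108/57229 (p = -3/(-5397 + (2*11/(61 + 11) + 3807)) = -3/(-5397 + (2*11/72 + 3807)) = -3/(-5397 + (2*11*(1/72) + 3807)) = -3/(-5397 + (11/36 + 3807)) = -3/(-5397 + 137063/36) = -3/(-57229/36) = -3*(-36/57229) = 108/57229 ≈ 0.0018872)
J = -819 (J = -3*((68 + 61) + (2 + 10)²) = -3*(129 + 12²) = -3*(129 + 144) = -3*273 = -819)
J*p = -819*108/57229 = -88452/57229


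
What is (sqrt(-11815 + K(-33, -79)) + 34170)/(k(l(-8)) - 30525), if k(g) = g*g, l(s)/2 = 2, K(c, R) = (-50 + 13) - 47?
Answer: -34170/30509 - I*sqrt(11899)/30509 ≈ -1.12 - 0.0035754*I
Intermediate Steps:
K(c, R) = -84 (K(c, R) = -37 - 47 = -84)
l(s) = 4 (l(s) = 2*2 = 4)
k(g) = g**2
(sqrt(-11815 + K(-33, -79)) + 34170)/(k(l(-8)) - 30525) = (sqrt(-11815 - 84) + 34170)/(4**2 - 30525) = (sqrt(-11899) + 34170)/(16 - 30525) = (I*sqrt(11899) + 34170)/(-30509) = (34170 + I*sqrt(11899))*(-1/30509) = -34170/30509 - I*sqrt(11899)/30509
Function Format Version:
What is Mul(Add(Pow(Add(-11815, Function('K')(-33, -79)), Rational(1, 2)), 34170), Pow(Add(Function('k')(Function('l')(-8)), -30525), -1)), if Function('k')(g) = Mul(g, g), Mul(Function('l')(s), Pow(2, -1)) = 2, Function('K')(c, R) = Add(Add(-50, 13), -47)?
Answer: Add(Rational(-34170, 30509), Mul(Rational(-1, 30509), I, Pow(11899, Rational(1, 2)))) ≈ Add(-1.1200, Mul(-0.0035754, I))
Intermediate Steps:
Function('K')(c, R) = -84 (Function('K')(c, R) = Add(-37, -47) = -84)
Function('l')(s) = 4 (Function('l')(s) = Mul(2, 2) = 4)
Function('k')(g) = Pow(g, 2)
Mul(Add(Pow(Add(-11815, Function('K')(-33, -79)), Rational(1, 2)), 34170), Pow(Add(Function('k')(Function('l')(-8)), -30525), -1)) = Mul(Add(Pow(Add(-11815, -84), Rational(1, 2)), 34170), Pow(Add(Pow(4, 2), -30525), -1)) = Mul(Add(Pow(-11899, Rational(1, 2)), 34170), Pow(Add(16, -30525), -1)) = Mul(Add(Mul(I, Pow(11899, Rational(1, 2))), 34170), Pow(-30509, -1)) = Mul(Add(34170, Mul(I, Pow(11899, Rational(1, 2)))), Rational(-1, 30509)) = Add(Rational(-34170, 30509), Mul(Rational(-1, 30509), I, Pow(11899, Rational(1, 2))))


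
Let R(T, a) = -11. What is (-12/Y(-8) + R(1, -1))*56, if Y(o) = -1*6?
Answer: -504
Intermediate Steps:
Y(o) = -6
(-12/Y(-8) + R(1, -1))*56 = (-12/(-6) - 11)*56 = (-12*(-1/6) - 11)*56 = (2 - 11)*56 = -9*56 = -504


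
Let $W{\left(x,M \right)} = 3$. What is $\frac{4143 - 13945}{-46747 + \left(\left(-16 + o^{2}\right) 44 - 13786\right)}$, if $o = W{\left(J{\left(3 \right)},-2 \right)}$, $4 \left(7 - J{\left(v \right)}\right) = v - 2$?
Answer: $\frac{9802}{60841} \approx 0.16111$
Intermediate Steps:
$J{\left(v \right)} = \frac{15}{2} - \frac{v}{4}$ ($J{\left(v \right)} = 7 - \frac{v - 2}{4} = 7 - \frac{-2 + v}{4} = 7 - \left(- \frac{1}{2} + \frac{v}{4}\right) = \frac{15}{2} - \frac{v}{4}$)
$o = 3$
$\frac{4143 - 13945}{-46747 + \left(\left(-16 + o^{2}\right) 44 - 13786\right)} = \frac{4143 - 13945}{-46747 - \left(13786 - \left(-16 + 3^{2}\right) 44\right)} = - \frac{9802}{-46747 - \left(13786 - \left(-16 + 9\right) 44\right)} = - \frac{9802}{-46747 - 14094} = - \frac{9802}{-60841} = \left(-9802\right) \left(- \frac{1}{60841}\right) = \frac{9802}{60841}$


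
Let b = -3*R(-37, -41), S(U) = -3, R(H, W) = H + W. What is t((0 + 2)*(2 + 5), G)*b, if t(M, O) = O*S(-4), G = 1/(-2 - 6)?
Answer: 351/4 ≈ 87.750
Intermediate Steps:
G = -⅛ (G = 1/(-8) = -⅛ ≈ -0.12500)
t(M, O) = -3*O (t(M, O) = O*(-3) = -3*O)
b = 234 (b = -3*(-37 - 41) = -3*(-78) = 234)
t((0 + 2)*(2 + 5), G)*b = -3*(-⅛)*234 = (3/8)*234 = 351/4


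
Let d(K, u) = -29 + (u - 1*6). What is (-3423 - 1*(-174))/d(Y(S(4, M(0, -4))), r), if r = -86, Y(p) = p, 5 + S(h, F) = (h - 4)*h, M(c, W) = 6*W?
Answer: 3249/121 ≈ 26.851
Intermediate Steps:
S(h, F) = -5 + h*(-4 + h) (S(h, F) = -5 + (h - 4)*h = -5 + (-4 + h)*h = -5 + h*(-4 + h))
d(K, u) = -35 + u (d(K, u) = -29 + (u - 6) = -29 + (-6 + u) = -35 + u)
(-3423 - 1*(-174))/d(Y(S(4, M(0, -4))), r) = (-3423 - 1*(-174))/(-35 - 86) = (-3423 + 174)/(-121) = -3249*(-1/121) = 3249/121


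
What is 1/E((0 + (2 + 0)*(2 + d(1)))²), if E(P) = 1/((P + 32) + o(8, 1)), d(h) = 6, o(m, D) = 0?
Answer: 288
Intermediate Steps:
E(P) = 1/(32 + P) (E(P) = 1/((P + 32) + 0) = 1/((32 + P) + 0) = 1/(32 + P))
1/E((0 + (2 + 0)*(2 + d(1)))²) = 1/(1/(32 + (0 + (2 + 0)*(2 + 6))²)) = 1/(1/(32 + (0 + 2*8)²)) = 1/(1/(32 + (0 + 16)²)) = 1/(1/(32 + 16²)) = 1/(1/(32 + 256)) = 1/(1/288) = 288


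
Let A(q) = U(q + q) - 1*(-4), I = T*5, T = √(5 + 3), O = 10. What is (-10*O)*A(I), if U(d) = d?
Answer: -400 - 2000*√2 ≈ -3228.4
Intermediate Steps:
T = 2*√2 (T = √8 = 2*√2 ≈ 2.8284)
I = 10*√2 (I = (2*√2)*5 = 10*√2 ≈ 14.142)
A(q) = 4 + 2*q (A(q) = (q + q) - 1*(-4) = 2*q + 4 = 4 + 2*q)
(-10*O)*A(I) = (-10*10)*(4 + 2*(10*√2)) = -100*(4 + 20*√2) = -400 - 2000*√2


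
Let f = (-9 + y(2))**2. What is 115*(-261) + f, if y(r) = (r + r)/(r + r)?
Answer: -29951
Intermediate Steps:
y(r) = 1 (y(r) = (2*r)/((2*r)) = (2*r)*(1/(2*r)) = 1)
f = 64 (f = (-9 + 1)**2 = (-8)**2 = 64)
115*(-261) + f = 115*(-261) + 64 = -30015 + 64 = -29951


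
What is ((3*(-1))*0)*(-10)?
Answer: 0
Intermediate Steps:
((3*(-1))*0)*(-10) = -3*0*(-10) = 0*(-10) = 0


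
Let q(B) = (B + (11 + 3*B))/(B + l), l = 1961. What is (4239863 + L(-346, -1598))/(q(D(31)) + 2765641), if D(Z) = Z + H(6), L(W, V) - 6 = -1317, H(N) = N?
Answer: 2822875632/1841916959 ≈ 1.5326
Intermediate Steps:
L(W, V) = -1311 (L(W, V) = 6 - 1317 = -1311)
D(Z) = 6 + Z (D(Z) = Z + 6 = 6 + Z)
q(B) = (11 + 4*B)/(1961 + B) (q(B) = (B + (11 + 3*B))/(B + 1961) = (11 + 4*B)/(1961 + B))
(4239863 + L(-346, -1598))/(q(D(31)) + 2765641) = (4239863 - 1311)/((11 + 4*(6 + 31))/(1961 + (6 + 31)) + 2765641) = 4238552/((11 + 4*37)/(1961 + 37) + 2765641) = 4238552/((11 + 148)/1998 + 2765641) = 4238552/((1/1998)*159 + 2765641) = 4238552/(53/666 + 2765641) = 4238552/(1841916959/666) = 4238552*(666/1841916959) = 2822875632/1841916959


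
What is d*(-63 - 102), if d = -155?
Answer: 25575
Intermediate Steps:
d*(-63 - 102) = -155*(-63 - 102) = -155*(-165) = 25575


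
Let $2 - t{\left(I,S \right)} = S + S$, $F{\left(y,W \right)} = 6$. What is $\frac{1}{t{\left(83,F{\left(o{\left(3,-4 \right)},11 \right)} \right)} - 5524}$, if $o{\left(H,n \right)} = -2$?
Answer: $- \frac{1}{5534} \approx -0.0001807$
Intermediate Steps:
$t{\left(I,S \right)} = 2 - 2 S$ ($t{\left(I,S \right)} = 2 - \left(S + S\right) = 2 - 2 S$)
$\frac{1}{t{\left(83,F{\left(o{\left(3,-4 \right)},11 \right)} \right)} - 5524} = \frac{1}{\left(2 - 12\right) - 5524} = \frac{1}{-10 - 5524} = \frac{1}{-5534} = - \frac{1}{5534}$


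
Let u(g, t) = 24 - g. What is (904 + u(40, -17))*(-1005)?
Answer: -892440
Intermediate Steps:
(904 + u(40, -17))*(-1005) = (904 + (24 - 1*40))*(-1005) = (904 + (24 - 40))*(-1005) = (904 - 16)*(-1005) = 888*(-1005) = -892440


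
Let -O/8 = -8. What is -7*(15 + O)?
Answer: -553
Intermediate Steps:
O = 64 (O = -8*(-8) = 64)
-7*(15 + O) = -7*(15 + 64) = -7*79 = -553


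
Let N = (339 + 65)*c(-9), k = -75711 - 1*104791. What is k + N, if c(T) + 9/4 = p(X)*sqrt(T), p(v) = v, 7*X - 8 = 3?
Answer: -181411 + 13332*I/7 ≈ -1.8141e+5 + 1904.6*I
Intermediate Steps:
X = 11/7 (X = 8/7 + (1/7)*3 = 8/7 + 3/7 = 11/7 ≈ 1.5714)
c(T) = -9/4 + 11*sqrt(T)/7
k = -180502 (k = -75711 - 104791 = -180502)
N = -909 + 13332*I/7 (N = (339 + 65)*(-9/4 + 11*sqrt(-9)/7) = 404*(-9/4 + 11*(3*I)/7) = 404*(-9/4 + 33*I/7) = -909 + 13332*I/7 ≈ -909.0 + 1904.6*I)
k + N = -180502 + (-909 + 13332*I/7) = -181411 + 13332*I/7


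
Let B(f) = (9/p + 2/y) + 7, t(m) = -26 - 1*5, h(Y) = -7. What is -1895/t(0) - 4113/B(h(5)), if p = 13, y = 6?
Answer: -4379482/9703 ≈ -451.35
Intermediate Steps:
t(m) = -31 (t(m) = -26 - 5 = -31)
B(f) = 313/39 (B(f) = (9/13 + 2/6) + 7 = (9*(1/13) + 2*(1/6)) + 7 = (9/13 + 1/3) + 7 = 40/39 + 7 = 313/39)
-1895/t(0) - 4113/B(h(5)) = -1895/(-31) - 4113/313/39 = -1895*(-1/31) - 4113*39/313 = 1895/31 - 160407/313 = -4379482/9703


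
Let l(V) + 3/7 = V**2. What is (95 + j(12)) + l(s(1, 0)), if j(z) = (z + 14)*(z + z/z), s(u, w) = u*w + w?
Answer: 3028/7 ≈ 432.57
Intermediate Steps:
s(u, w) = w + u*w
l(V) = -3/7 + V**2
j(z) = (1 + z)*(14 + z) (j(z) = (14 + z)*(z + 1) = (14 + z)*(1 + z) = (1 + z)*(14 + z))
(95 + j(12)) + l(s(1, 0)) = (95 + (14 + 12**2 + 15*12)) + (-3/7 + (0*(1 + 1))**2) = (95 + (14 + 144 + 180)) + (-3/7 + (0*2)**2) = (95 + 338) + (-3/7 + 0**2) = 433 + (-3/7 + 0) = 433 - 3/7 = 3028/7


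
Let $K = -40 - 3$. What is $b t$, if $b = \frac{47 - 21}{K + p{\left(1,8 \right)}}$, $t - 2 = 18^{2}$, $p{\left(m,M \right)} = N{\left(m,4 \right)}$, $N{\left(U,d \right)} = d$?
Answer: $- \frac{652}{3} \approx -217.33$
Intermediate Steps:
$K = -43$ ($K = -40 - 3 = -43$)
$p{\left(m,M \right)} = 4$
$t = 326$ ($t = 2 + 18^{2} = 2 + 324 = 326$)
$b = - \frac{2}{3}$ ($b = \frac{47 - 21}{-43 + 4} = \frac{26}{-39} = 26 \left(- \frac{1}{39}\right) = - \frac{2}{3} \approx -0.66667$)
$b t = \left(- \frac{2}{3}\right) 326 = - \frac{652}{3}$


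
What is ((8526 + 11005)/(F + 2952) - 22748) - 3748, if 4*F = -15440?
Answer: -24077899/908 ≈ -26518.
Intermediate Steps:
F = -3860 (F = (1/4)*(-15440) = -3860)
((8526 + 11005)/(F + 2952) - 22748) - 3748 = ((8526 + 11005)/(-3860 + 2952) - 22748) - 3748 = (19531/(-908) - 22748) - 3748 = (19531*(-1/908) - 22748) - 3748 = (-19531/908 - 22748) - 3748 = -20674715/908 - 3748 = -24077899/908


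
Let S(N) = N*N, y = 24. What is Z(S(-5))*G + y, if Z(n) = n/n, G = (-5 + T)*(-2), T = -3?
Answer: 40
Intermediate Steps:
G = 16 (G = (-5 - 3)*(-2) = -8*(-2) = 16)
S(N) = N²
Z(n) = 1
Z(S(-5))*G + y = 1*16 + 24 = 16 + 24 = 40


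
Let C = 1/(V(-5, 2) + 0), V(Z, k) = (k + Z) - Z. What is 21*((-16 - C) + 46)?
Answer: 1239/2 ≈ 619.50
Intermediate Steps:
V(Z, k) = k (V(Z, k) = (Z + k) - Z = k)
C = ½ (C = 1/(2 + 0) = 1/2 = ½ ≈ 0.50000)
21*((-16 - C) + 46) = 21*((-16 - 1*½) + 46) = 21*((-16 - ½) + 46) = 21*(-33/2 + 46) = 21*(59/2) = 1239/2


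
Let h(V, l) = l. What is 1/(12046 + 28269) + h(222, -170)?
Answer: -6853549/40315 ≈ -170.00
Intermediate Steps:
1/(12046 + 28269) + h(222, -170) = 1/(12046 + 28269) - 170 = 1/40315 - 170 = -6853549/40315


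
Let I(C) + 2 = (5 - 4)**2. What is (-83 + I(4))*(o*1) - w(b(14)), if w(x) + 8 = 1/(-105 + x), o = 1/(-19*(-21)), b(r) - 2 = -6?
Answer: 16151/2071 ≈ 7.7986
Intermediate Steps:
b(r) = -4 (b(r) = 2 - 6 = -4)
I(C) = -1 (I(C) = -2 + (5 - 4)**2 = -2 + 1**2 = -2 + 1 = -1)
o = 1/399 (o = -1/19*(-1/21) = 1/399 ≈ 0.0025063)
w(x) = -8 + 1/(-105 + x)
(-83 + I(4))*(o*1) - w(b(14)) = (-83 - 1)*((1/399)*1) - (841 - 8*(-4))/(-105 - 4) = -84*1/399 - (841 + 32)/(-109) = -4/19 - (-1)*873/109 = -4/19 - 1*(-873/109) = -4/19 + 873/109 = 16151/2071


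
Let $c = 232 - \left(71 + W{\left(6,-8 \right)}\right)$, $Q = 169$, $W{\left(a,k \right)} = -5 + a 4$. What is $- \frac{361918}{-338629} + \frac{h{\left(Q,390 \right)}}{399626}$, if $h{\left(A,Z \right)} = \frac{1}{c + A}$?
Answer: $\frac{44980503408377}{42086060306494} \approx 1.0688$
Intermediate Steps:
$W{\left(a,k \right)} = -5 + 4 a$
$c = 142$ ($c = 232 - \left(66 + 24\right) = 232 - 90 = 142$)
$h{\left(A,Z \right)} = \frac{1}{142 + A}$
$- \frac{361918}{-338629} + \frac{h{\left(Q,390 \right)}}{399626} = - \frac{361918}{-338629} + \frac{1}{\left(142 + 169\right) 399626} = \left(-361918\right) \left(- \frac{1}{338629}\right) + \frac{1}{311} \cdot \frac{1}{399626} = \frac{361918}{338629} + \frac{1}{311} \cdot \frac{1}{399626} = \frac{361918}{338629} + \frac{1}{124283686} = \frac{44980503408377}{42086060306494}$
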